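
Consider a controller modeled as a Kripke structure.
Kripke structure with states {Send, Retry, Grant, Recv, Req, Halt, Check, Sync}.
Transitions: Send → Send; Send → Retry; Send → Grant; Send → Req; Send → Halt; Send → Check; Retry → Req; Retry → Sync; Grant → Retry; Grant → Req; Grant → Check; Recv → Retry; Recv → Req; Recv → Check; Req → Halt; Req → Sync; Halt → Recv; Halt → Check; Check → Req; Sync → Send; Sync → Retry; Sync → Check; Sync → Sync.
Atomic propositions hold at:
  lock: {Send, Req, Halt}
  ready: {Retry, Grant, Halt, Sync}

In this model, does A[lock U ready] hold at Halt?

A[lock U ready]: least fixpoint, start Z0 = Sat(ready) = {Retry, Grant, Halt, Sync}, add states in Sat(lock) with every successor in Z. Z1 = {Retry, Grant, Req, Halt, Sync}; fixed.
Sat(A[lock U ready]) = {Retry, Grant, Req, Halt, Sync}
Halt ∈ Sat(A[lock U ready]) = {Retry, Grant, Req, Halt, Sync}, so the formula holds at Halt.

Yes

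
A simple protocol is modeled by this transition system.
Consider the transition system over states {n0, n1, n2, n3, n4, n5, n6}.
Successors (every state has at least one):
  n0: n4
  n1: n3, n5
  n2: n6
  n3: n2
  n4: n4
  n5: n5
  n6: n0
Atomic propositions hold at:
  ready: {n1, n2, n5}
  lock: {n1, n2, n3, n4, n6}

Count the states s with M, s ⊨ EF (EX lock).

Sat(EX lock) = {s : some successor in {n1, n2, n3, n4, n6}} = {n0, n1, n2, n3, n4}
EF (EX lock): least fixpoint, start Z0 = {n0, n1, n2, n3, n4}, add states with some successor in Z. Z1 = {n0, n1, n2, n3, n4, n6}; fixed.
Sat(EF (EX lock)) = {n0, n1, n2, n3, n4, n6}
|Sat(EF (EX lock))| = |{n0, n1, n2, n3, n4, n6}| = 6.

6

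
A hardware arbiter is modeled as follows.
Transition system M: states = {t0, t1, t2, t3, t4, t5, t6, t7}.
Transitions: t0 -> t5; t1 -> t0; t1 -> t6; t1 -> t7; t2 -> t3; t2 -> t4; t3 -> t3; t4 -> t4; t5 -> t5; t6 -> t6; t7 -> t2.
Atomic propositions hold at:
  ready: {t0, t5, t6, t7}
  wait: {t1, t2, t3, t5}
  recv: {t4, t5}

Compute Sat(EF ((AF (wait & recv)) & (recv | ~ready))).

{t0, t1, t5}

Sat(wait & recv) = {t5}
AF (wait & recv): least fixpoint, start Z0 = {t5}, add states with every successor in Z. Z1 = {t0, t5}; fixed.
Sat(AF (wait & recv)) = {t0, t5}
Sat(~ready) = {t1, t2, t3, t4}
Sat(recv | ~ready) = {t1, t2, t3, t4, t5}
Sat((AF (wait & recv)) & (recv | ~ready)) = {t5}
EF ((AF (wait & recv)) & (recv | ~ready)): least fixpoint, start Z0 = {t5}, add states with some successor in Z. Z1 = {t0, t5}; Z2 = {t0, t1, t5}; fixed.
Sat(EF ((AF (wait & recv)) & (recv | ~ready))) = {t0, t1, t5}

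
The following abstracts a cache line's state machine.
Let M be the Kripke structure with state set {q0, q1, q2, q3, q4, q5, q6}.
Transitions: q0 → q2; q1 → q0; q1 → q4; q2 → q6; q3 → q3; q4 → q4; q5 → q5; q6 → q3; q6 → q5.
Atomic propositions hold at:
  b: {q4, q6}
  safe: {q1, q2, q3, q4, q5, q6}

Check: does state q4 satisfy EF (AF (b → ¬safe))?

No

Sat(¬safe) = {q0}
Sat(b → ¬safe) = {q0, q1, q2, q3, q5}
AF (b → ¬safe): least fixpoint, start Z0 = {q0, q1, q2, q3, q5}, add states with every successor in Z. Z1 = {q0, q1, q2, q3, q5, q6}; fixed.
Sat(AF (b → ¬safe)) = {q0, q1, q2, q3, q5, q6}
EF (AF (b → ¬safe)): least fixpoint, start Z0 = {q0, q1, q2, q3, q5, q6}, add states with some successor in Z. Already a fixed point.
Sat(EF (AF (b → ¬safe))) = {q0, q1, q2, q3, q5, q6}
q4 ∉ Sat(EF (AF (b → ¬safe))) = {q0, q1, q2, q3, q5, q6}, so the formula does not hold at q4.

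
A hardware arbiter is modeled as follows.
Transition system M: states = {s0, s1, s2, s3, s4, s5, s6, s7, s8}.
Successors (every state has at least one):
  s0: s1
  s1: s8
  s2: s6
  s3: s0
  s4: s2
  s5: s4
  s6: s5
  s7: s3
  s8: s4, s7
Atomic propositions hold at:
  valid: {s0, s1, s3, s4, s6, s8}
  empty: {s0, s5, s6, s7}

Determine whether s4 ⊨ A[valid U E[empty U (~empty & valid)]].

Sat(~empty) = {s1, s2, s3, s4, s8}
Sat(~empty & valid) = {s1, s3, s4, s8}
E[empty U (~empty & valid)]: least fixpoint, start Z0 = Sat((~empty & valid)) = {s1, s3, s4, s8}, add states in Sat(empty) with some successor in Z. Z1 = {s0, s1, s3, s4, s5, s7, s8}; Z2 = {s0, s1, s3, s4, s5, s6, s7, s8}; fixed.
Sat(E[empty U (~empty & valid)]) = {s0, s1, s3, s4, s5, s6, s7, s8}
A[valid U E[empty U (~empty & valid)]]: least fixpoint, start Z0 = Sat(E[empty U (~empty & valid)]) = {s0, s1, s3, s4, s5, s6, s7, s8}, add states in Sat(valid) with every successor in Z. Already a fixed point.
Sat(A[valid U E[empty U (~empty & valid)]]) = {s0, s1, s3, s4, s5, s6, s7, s8}
s4 ∈ Sat(A[valid U E[empty U (~empty & valid)]]) = {s0, s1, s3, s4, s5, s6, s7, s8}, so the formula holds at s4.

Yes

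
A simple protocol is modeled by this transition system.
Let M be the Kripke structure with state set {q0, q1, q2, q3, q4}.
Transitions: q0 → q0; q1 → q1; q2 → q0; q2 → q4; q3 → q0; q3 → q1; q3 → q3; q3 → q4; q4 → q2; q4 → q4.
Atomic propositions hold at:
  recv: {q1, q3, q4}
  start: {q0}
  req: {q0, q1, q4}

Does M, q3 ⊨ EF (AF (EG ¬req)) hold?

Yes

Sat(¬req) = {q2, q3}
EG ¬req: greatest fixpoint, start Z0 = {q2, q3}, keep only states in Sat with some successor in Z. Z1 = {q3}; fixed.
Sat(EG ¬req) = {q3}
AF (EG ¬req): least fixpoint, start Z0 = {q3}, add states with every successor in Z. Already a fixed point.
Sat(AF (EG ¬req)) = {q3}
EF (AF (EG ¬req)): least fixpoint, start Z0 = {q3}, add states with some successor in Z. Already a fixed point.
Sat(EF (AF (EG ¬req))) = {q3}
q3 ∈ Sat(EF (AF (EG ¬req))) = {q3}, so the formula holds at q3.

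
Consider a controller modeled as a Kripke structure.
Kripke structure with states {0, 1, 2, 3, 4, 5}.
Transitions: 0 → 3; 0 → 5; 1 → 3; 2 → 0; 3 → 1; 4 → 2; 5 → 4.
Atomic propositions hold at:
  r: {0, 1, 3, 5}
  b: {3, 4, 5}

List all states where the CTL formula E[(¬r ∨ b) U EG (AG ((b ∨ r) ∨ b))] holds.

Sat(¬r) = {2, 4}
Sat(¬r ∨ b) = {2, 3, 4, 5}
Sat(b ∨ r) = {0, 1, 3, 4, 5}
Sat((b ∨ r) ∨ b) = {0, 1, 3, 4, 5}
AG ((b ∨ r) ∨ b): greatest fixpoint, start Z0 = {0, 1, 3, 4, 5}, keep only states in Sat with every successor in Z. Z1 = {0, 1, 3, 5}; Z2 = {0, 1, 3}; Z3 = {1, 3}; fixed.
Sat(AG ((b ∨ r) ∨ b)) = {1, 3}
EG (AG ((b ∨ r) ∨ b)): greatest fixpoint, start Z0 = {1, 3}, keep only states in Sat with some successor in Z. Already a fixed point.
Sat(EG (AG ((b ∨ r) ∨ b))) = {1, 3}
E[(¬r ∨ b) U EG (AG ((b ∨ r) ∨ b))]: least fixpoint, start Z0 = Sat(EG (AG ((b ∨ r) ∨ b))) = {1, 3}, add states in Sat(¬r ∨ b) with some successor in Z. Already a fixed point.
Sat(E[(¬r ∨ b) U EG (AG ((b ∨ r) ∨ b))]) = {1, 3}

{1, 3}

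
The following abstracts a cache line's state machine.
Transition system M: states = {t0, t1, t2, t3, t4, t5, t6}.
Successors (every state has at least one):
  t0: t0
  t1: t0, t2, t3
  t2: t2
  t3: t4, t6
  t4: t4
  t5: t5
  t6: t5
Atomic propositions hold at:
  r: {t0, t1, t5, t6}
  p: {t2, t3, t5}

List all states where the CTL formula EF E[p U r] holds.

E[p U r]: least fixpoint, start Z0 = Sat(r) = {t0, t1, t5, t6}, add states in Sat(p) with some successor in Z. Z1 = {t0, t1, t3, t5, t6}; fixed.
Sat(E[p U r]) = {t0, t1, t3, t5, t6}
EF E[p U r]: least fixpoint, start Z0 = {t0, t1, t3, t5, t6}, add states with some successor in Z. Already a fixed point.
Sat(EF E[p U r]) = {t0, t1, t3, t5, t6}

{t0, t1, t3, t5, t6}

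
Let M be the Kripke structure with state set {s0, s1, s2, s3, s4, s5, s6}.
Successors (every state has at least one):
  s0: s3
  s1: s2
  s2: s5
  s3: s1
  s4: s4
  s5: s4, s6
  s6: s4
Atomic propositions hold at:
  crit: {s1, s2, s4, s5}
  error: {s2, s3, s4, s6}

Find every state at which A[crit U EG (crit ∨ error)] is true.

{s1, s2, s3, s4, s5, s6}

Sat(crit ∨ error) = {s1, s2, s3, s4, s5, s6}
EG (crit ∨ error): greatest fixpoint, start Z0 = {s1, s2, s3, s4, s5, s6}, keep only states in Sat with some successor in Z. Already a fixed point.
Sat(EG (crit ∨ error)) = {s1, s2, s3, s4, s5, s6}
A[crit U EG (crit ∨ error)]: least fixpoint, start Z0 = Sat(EG (crit ∨ error)) = {s1, s2, s3, s4, s5, s6}, add states in Sat(crit) with every successor in Z. Already a fixed point.
Sat(A[crit U EG (crit ∨ error)]) = {s1, s2, s3, s4, s5, s6}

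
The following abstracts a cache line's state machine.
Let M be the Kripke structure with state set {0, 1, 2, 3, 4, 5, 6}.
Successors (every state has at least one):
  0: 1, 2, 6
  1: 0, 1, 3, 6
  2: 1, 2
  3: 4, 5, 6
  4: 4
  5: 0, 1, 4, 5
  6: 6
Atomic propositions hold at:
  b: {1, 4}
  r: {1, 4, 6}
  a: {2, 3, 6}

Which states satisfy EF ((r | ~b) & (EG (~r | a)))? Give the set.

{0, 1, 2, 3, 5, 6}

Sat(~b) = {0, 2, 3, 5, 6}
Sat(r | ~b) = {0, 1, 2, 3, 4, 5, 6}
Sat(~r) = {0, 2, 3, 5}
Sat(~r | a) = {0, 2, 3, 5, 6}
EG (~r | a): greatest fixpoint, start Z0 = {0, 2, 3, 5, 6}, keep only states in Sat with some successor in Z. Already a fixed point.
Sat(EG (~r | a)) = {0, 2, 3, 5, 6}
Sat((r | ~b) & (EG (~r | a))) = {0, 2, 3, 5, 6}
EF ((r | ~b) & (EG (~r | a))): least fixpoint, start Z0 = {0, 2, 3, 5, 6}, add states with some successor in Z. Z1 = {0, 1, 2, 3, 5, 6}; fixed.
Sat(EF ((r | ~b) & (EG (~r | a)))) = {0, 1, 2, 3, 5, 6}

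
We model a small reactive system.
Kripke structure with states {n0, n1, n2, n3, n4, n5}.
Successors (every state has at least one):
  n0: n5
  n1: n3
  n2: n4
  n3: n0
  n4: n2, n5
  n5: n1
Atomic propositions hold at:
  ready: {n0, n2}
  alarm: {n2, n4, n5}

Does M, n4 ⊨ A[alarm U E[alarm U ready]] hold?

Yes

E[alarm U ready]: least fixpoint, start Z0 = Sat(ready) = {n0, n2}, add states in Sat(alarm) with some successor in Z. Z1 = {n0, n2, n4}; fixed.
Sat(E[alarm U ready]) = {n0, n2, n4}
A[alarm U E[alarm U ready]]: least fixpoint, start Z0 = Sat(E[alarm U ready]) = {n0, n2, n4}, add states in Sat(alarm) with every successor in Z. Already a fixed point.
Sat(A[alarm U E[alarm U ready]]) = {n0, n2, n4}
n4 ∈ Sat(A[alarm U E[alarm U ready]]) = {n0, n2, n4}, so the formula holds at n4.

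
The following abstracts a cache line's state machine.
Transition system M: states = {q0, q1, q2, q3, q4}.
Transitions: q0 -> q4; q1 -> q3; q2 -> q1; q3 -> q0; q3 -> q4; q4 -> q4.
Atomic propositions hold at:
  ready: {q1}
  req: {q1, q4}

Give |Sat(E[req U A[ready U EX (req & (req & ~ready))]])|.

4

Sat(~ready) = {q0, q2, q3, q4}
Sat(req & ~ready) = {q4}
Sat(req & (req & ~ready)) = {q4}
Sat(EX (req & (req & ~ready))) = {s : some successor in {q4}} = {q0, q3, q4}
A[ready U EX (req & (req & ~ready))]: least fixpoint, start Z0 = Sat(EX (req & (req & ~ready))) = {q0, q3, q4}, add states in Sat(ready) with every successor in Z. Z1 = {q0, q1, q3, q4}; fixed.
Sat(A[ready U EX (req & (req & ~ready))]) = {q0, q1, q3, q4}
E[req U A[ready U EX (req & (req & ~ready))]]: least fixpoint, start Z0 = Sat(A[ready U EX (req & (req & ~ready))]) = {q0, q1, q3, q4}, add states in Sat(req) with some successor in Z. Already a fixed point.
Sat(E[req U A[ready U EX (req & (req & ~ready))]]) = {q0, q1, q3, q4}
|Sat(E[req U A[ready U EX (req & (req & ~ready))]])| = |{q0, q1, q3, q4}| = 4.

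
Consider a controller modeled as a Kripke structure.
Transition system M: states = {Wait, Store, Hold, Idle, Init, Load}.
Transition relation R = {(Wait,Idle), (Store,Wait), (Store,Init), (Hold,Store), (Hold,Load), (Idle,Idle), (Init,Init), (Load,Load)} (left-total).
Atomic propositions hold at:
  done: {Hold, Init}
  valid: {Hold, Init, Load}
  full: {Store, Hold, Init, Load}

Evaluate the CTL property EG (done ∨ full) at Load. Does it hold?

Yes

Sat(done ∨ full) = {Store, Hold, Init, Load}
EG (done ∨ full): greatest fixpoint, start Z0 = {Store, Hold, Init, Load}, keep only states in Sat with some successor in Z. Already a fixed point.
Sat(EG (done ∨ full)) = {Store, Hold, Init, Load}
Load ∈ Sat(EG (done ∨ full)) = {Store, Hold, Init, Load}, so the formula holds at Load.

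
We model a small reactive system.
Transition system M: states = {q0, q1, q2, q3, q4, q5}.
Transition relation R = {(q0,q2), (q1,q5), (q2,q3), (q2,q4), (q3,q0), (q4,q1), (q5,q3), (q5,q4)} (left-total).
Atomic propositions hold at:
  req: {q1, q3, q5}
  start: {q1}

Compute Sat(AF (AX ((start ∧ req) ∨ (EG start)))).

{q4}

Sat(start ∧ req) = {q1}
EG start: greatest fixpoint, start Z0 = {q1}, keep only states in Sat with some successor in Z. Z1 = ∅; fixed.
Sat(EG start) = ∅
Sat((start ∧ req) ∨ (EG start)) = {q1}
Sat(AX ((start ∧ req) ∨ (EG start))) = {s : every successor in {q1}} = {q4}
AF (AX ((start ∧ req) ∨ (EG start))): least fixpoint, start Z0 = {q4}, add states with every successor in Z. Already a fixed point.
Sat(AF (AX ((start ∧ req) ∨ (EG start)))) = {q4}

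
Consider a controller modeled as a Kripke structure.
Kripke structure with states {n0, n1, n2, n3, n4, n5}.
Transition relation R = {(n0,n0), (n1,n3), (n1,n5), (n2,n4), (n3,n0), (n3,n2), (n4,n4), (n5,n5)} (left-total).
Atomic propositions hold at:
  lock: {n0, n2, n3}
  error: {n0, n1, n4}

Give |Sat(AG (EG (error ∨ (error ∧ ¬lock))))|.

Sat(¬lock) = {n1, n4, n5}
Sat(error ∧ ¬lock) = {n1, n4}
Sat(error ∨ (error ∧ ¬lock)) = {n0, n1, n4}
EG (error ∨ (error ∧ ¬lock)): greatest fixpoint, start Z0 = {n0, n1, n4}, keep only states in Sat with some successor in Z. Z1 = {n0, n4}; fixed.
Sat(EG (error ∨ (error ∧ ¬lock))) = {n0, n4}
AG (EG (error ∨ (error ∧ ¬lock))): greatest fixpoint, start Z0 = {n0, n4}, keep only states in Sat with every successor in Z. Already a fixed point.
Sat(AG (EG (error ∨ (error ∧ ¬lock)))) = {n0, n4}
|Sat(AG (EG (error ∨ (error ∧ ¬lock))))| = |{n0, n4}| = 2.

2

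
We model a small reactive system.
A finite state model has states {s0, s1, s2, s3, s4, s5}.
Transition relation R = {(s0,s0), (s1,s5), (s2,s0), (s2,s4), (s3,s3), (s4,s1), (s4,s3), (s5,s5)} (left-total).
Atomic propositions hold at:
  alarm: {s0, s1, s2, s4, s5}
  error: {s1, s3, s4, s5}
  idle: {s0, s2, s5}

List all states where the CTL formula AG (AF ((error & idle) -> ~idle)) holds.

Sat(error & idle) = {s5}
Sat(~idle) = {s1, s3, s4}
Sat((error & idle) -> ~idle) = {s0, s1, s2, s3, s4}
AF ((error & idle) -> ~idle): least fixpoint, start Z0 = {s0, s1, s2, s3, s4}, add states with every successor in Z. Already a fixed point.
Sat(AF ((error & idle) -> ~idle)) = {s0, s1, s2, s3, s4}
AG (AF ((error & idle) -> ~idle)): greatest fixpoint, start Z0 = {s0, s1, s2, s3, s4}, keep only states in Sat with every successor in Z. Z1 = {s0, s2, s3, s4}; Z2 = {s0, s2, s3}; Z3 = {s0, s3}; fixed.
Sat(AG (AF ((error & idle) -> ~idle))) = {s0, s3}

{s0, s3}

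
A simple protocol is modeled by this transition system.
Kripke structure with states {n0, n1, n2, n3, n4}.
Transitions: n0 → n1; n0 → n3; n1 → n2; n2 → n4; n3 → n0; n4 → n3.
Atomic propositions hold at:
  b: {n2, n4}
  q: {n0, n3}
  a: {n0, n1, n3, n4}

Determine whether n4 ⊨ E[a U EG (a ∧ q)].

Yes

Sat(a ∧ q) = {n0, n3}
EG (a ∧ q): greatest fixpoint, start Z0 = {n0, n3}, keep only states in Sat with some successor in Z. Already a fixed point.
Sat(EG (a ∧ q)) = {n0, n3}
E[a U EG (a ∧ q)]: least fixpoint, start Z0 = Sat(EG (a ∧ q)) = {n0, n3}, add states in Sat(a) with some successor in Z. Z1 = {n0, n3, n4}; fixed.
Sat(E[a U EG (a ∧ q)]) = {n0, n3, n4}
n4 ∈ Sat(E[a U EG (a ∧ q)]) = {n0, n3, n4}, so the formula holds at n4.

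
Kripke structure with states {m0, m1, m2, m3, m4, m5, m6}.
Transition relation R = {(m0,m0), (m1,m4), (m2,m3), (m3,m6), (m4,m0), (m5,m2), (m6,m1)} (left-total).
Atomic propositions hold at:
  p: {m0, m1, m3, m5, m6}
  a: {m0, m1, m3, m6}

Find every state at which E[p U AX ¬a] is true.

{m1, m3, m5, m6}

Sat(¬a) = {m2, m4, m5}
Sat(AX ¬a) = {s : every successor in {m2, m4, m5}} = {m1, m5}
E[p U AX ¬a]: least fixpoint, start Z0 = Sat(AX ¬a) = {m1, m5}, add states in Sat(p) with some successor in Z. Z1 = {m1, m5, m6}; Z2 = {m1, m3, m5, m6}; fixed.
Sat(E[p U AX ¬a]) = {m1, m3, m5, m6}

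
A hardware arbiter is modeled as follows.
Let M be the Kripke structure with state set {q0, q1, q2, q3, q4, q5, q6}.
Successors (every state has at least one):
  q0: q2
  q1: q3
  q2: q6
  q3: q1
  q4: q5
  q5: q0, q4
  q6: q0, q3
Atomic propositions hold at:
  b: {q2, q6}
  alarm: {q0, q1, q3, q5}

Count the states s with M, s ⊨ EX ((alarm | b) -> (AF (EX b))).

Sat(alarm | b) = {q0, q1, q2, q3, q5, q6}
Sat(EX b) = {s : some successor in {q2, q6}} = {q0, q2}
AF (EX b): least fixpoint, start Z0 = {q0, q2}, add states with every successor in Z. Already a fixed point.
Sat(AF (EX b)) = {q0, q2}
Sat((alarm | b) -> (AF (EX b))) = {q0, q2, q4}
Sat(EX ((alarm | b) -> (AF (EX b)))) = {s : some successor in {q0, q2, q4}} = {q0, q5, q6}
|Sat(EX ((alarm | b) -> (AF (EX b))))| = |{q0, q5, q6}| = 3.

3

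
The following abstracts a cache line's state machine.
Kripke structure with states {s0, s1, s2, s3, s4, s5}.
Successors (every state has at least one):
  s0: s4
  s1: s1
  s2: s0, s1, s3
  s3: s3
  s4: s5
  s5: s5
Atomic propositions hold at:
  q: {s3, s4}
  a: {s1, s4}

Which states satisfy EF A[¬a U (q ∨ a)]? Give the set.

{s0, s1, s2, s3, s4}

Sat(¬a) = {s0, s2, s3, s5}
Sat(q ∨ a) = {s1, s3, s4}
A[¬a U (q ∨ a)]: least fixpoint, start Z0 = Sat((q ∨ a)) = {s1, s3, s4}, add states in Sat(¬a) with every successor in Z. Z1 = {s0, s1, s3, s4}; Z2 = {s0, s1, s2, s3, s4}; fixed.
Sat(A[¬a U (q ∨ a)]) = {s0, s1, s2, s3, s4}
EF A[¬a U (q ∨ a)]: least fixpoint, start Z0 = {s0, s1, s2, s3, s4}, add states with some successor in Z. Already a fixed point.
Sat(EF A[¬a U (q ∨ a)]) = {s0, s1, s2, s3, s4}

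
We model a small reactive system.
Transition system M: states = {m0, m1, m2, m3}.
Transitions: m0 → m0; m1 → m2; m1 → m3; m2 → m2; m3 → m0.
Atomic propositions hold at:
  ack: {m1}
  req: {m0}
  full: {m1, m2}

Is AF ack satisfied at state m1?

Yes

AF ack: least fixpoint, start Z0 = {m1}, add states with every successor in Z. Already a fixed point.
Sat(AF ack) = {m1}
m1 ∈ Sat(AF ack) = {m1}, so the formula holds at m1.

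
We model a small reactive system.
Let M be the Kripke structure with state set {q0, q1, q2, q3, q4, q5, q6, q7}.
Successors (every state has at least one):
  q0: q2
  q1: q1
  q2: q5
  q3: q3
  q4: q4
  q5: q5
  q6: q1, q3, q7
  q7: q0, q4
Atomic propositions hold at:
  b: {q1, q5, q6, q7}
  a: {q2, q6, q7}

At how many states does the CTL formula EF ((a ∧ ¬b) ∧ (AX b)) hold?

Sat(¬b) = {q0, q2, q3, q4}
Sat(a ∧ ¬b) = {q2}
Sat(AX b) = {s : every successor in {q1, q5, q6, q7}} = {q1, q2, q5}
Sat((a ∧ ¬b) ∧ (AX b)) = {q2}
EF ((a ∧ ¬b) ∧ (AX b)): least fixpoint, start Z0 = {q2}, add states with some successor in Z. Z1 = {q0, q2}; Z2 = {q0, q2, q7}; Z3 = {q0, q2, q6, q7}; fixed.
Sat(EF ((a ∧ ¬b) ∧ (AX b))) = {q0, q2, q6, q7}
|Sat(EF ((a ∧ ¬b) ∧ (AX b)))| = |{q0, q2, q6, q7}| = 4.

4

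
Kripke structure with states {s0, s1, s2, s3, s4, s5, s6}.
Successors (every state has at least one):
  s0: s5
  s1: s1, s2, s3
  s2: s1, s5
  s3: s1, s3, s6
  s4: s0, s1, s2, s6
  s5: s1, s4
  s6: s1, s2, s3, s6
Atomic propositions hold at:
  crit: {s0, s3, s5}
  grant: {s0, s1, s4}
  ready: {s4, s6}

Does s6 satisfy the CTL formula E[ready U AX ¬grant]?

Sat(¬grant) = {s2, s3, s5, s6}
Sat(AX ¬grant) = {s : every successor in {s2, s3, s5, s6}} = {s0}
E[ready U AX ¬grant]: least fixpoint, start Z0 = Sat(AX ¬grant) = {s0}, add states in Sat(ready) with some successor in Z. Z1 = {s0, s4}; fixed.
Sat(E[ready U AX ¬grant]) = {s0, s4}
s6 ∉ Sat(E[ready U AX ¬grant]) = {s0, s4}, so the formula does not hold at s6.

No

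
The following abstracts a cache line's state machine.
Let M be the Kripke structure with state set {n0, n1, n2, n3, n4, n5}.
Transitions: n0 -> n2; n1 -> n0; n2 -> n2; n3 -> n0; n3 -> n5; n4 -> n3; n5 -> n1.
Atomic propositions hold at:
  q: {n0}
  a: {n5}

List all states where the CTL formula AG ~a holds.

Sat(~a) = {n0, n1, n2, n3, n4}
AG ~a: greatest fixpoint, start Z0 = {n0, n1, n2, n3, n4}, keep only states in Sat with every successor in Z. Z1 = {n0, n1, n2, n4}; Z2 = {n0, n1, n2}; fixed.
Sat(AG ~a) = {n0, n1, n2}

{n0, n1, n2}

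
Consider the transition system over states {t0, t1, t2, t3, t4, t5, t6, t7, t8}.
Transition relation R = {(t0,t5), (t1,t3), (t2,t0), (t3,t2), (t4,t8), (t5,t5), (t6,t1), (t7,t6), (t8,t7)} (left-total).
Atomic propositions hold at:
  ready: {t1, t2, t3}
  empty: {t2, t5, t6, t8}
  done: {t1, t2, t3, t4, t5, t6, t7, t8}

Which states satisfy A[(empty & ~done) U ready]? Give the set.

Sat(~done) = {t0}
Sat(empty & ~done) = ∅
A[(empty & ~done) U ready]: least fixpoint, start Z0 = Sat(ready) = {t1, t2, t3}, add states in Sat(empty & ~done) with every successor in Z. Already a fixed point.
Sat(A[(empty & ~done) U ready]) = {t1, t2, t3}

{t1, t2, t3}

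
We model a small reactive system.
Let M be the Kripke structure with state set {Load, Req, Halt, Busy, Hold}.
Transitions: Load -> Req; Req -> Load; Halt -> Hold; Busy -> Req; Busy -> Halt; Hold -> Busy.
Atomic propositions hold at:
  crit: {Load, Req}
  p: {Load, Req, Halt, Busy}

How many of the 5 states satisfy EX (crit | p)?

Sat(crit | p) = {Load, Req, Halt, Busy}
Sat(EX (crit | p)) = {s : some successor in {Load, Req, Halt, Busy}} = {Load, Req, Busy, Hold}
|Sat(EX (crit | p))| = |{Load, Req, Busy, Hold}| = 4.

4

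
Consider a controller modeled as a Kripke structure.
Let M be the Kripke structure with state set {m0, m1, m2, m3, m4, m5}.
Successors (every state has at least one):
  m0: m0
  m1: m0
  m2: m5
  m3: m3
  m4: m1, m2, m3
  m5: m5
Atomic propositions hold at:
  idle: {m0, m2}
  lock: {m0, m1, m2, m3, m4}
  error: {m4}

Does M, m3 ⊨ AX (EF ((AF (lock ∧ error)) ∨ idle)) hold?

Sat(lock ∧ error) = {m4}
AF (lock ∧ error): least fixpoint, start Z0 = {m4}, add states with every successor in Z. Already a fixed point.
Sat(AF (lock ∧ error)) = {m4}
Sat((AF (lock ∧ error)) ∨ idle) = {m0, m2, m4}
EF ((AF (lock ∧ error)) ∨ idle): least fixpoint, start Z0 = {m0, m2, m4}, add states with some successor in Z. Z1 = {m0, m1, m2, m4}; fixed.
Sat(EF ((AF (lock ∧ error)) ∨ idle)) = {m0, m1, m2, m4}
Sat(AX (EF ((AF (lock ∧ error)) ∨ idle))) = {s : every successor in {m0, m1, m2, m4}} = {m0, m1}
m3 ∉ Sat(AX (EF ((AF (lock ∧ error)) ∨ idle))) = {m0, m1}, so the formula does not hold at m3.

No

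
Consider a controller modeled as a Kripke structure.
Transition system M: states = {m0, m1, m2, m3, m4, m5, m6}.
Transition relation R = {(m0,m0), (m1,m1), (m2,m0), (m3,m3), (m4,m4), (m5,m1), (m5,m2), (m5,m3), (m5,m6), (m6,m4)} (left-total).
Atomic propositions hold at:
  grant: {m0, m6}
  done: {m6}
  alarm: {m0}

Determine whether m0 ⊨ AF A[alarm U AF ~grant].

Sat(~grant) = {m1, m2, m3, m4, m5}
AF ~grant: least fixpoint, start Z0 = {m1, m2, m3, m4, m5}, add states with every successor in Z. Z1 = {m1, m2, m3, m4, m5, m6}; fixed.
Sat(AF ~grant) = {m1, m2, m3, m4, m5, m6}
A[alarm U AF ~grant]: least fixpoint, start Z0 = Sat(AF ~grant) = {m1, m2, m3, m4, m5, m6}, add states in Sat(alarm) with every successor in Z. Already a fixed point.
Sat(A[alarm U AF ~grant]) = {m1, m2, m3, m4, m5, m6}
AF A[alarm U AF ~grant]: least fixpoint, start Z0 = {m1, m2, m3, m4, m5, m6}, add states with every successor in Z. Already a fixed point.
Sat(AF A[alarm U AF ~grant]) = {m1, m2, m3, m4, m5, m6}
m0 ∉ Sat(AF A[alarm U AF ~grant]) = {m1, m2, m3, m4, m5, m6}, so the formula does not hold at m0.

No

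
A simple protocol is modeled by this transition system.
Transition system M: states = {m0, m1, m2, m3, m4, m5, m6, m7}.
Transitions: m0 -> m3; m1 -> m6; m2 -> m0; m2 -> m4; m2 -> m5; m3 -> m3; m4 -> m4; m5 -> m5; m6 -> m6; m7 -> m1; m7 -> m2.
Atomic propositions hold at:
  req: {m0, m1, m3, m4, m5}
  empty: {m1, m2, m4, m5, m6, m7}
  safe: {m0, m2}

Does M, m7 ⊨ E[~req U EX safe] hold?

Sat(~req) = {m2, m6, m7}
Sat(EX safe) = {s : some successor in {m0, m2}} = {m2, m7}
E[~req U EX safe]: least fixpoint, start Z0 = Sat(EX safe) = {m2, m7}, add states in Sat(~req) with some successor in Z. Already a fixed point.
Sat(E[~req U EX safe]) = {m2, m7}
m7 ∈ Sat(E[~req U EX safe]) = {m2, m7}, so the formula holds at m7.

Yes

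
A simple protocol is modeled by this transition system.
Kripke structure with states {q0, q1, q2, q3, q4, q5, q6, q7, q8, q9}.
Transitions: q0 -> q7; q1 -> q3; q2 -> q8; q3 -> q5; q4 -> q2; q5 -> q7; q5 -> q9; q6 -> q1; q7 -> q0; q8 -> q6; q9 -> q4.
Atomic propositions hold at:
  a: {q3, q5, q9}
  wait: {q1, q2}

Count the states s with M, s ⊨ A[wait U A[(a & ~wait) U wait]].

2

Sat(~wait) = {q0, q3, q4, q5, q6, q7, q8, q9}
Sat(a & ~wait) = {q3, q5, q9}
A[(a & ~wait) U wait]: least fixpoint, start Z0 = Sat(wait) = {q1, q2}, add states in Sat(a & ~wait) with every successor in Z. Already a fixed point.
Sat(A[(a & ~wait) U wait]) = {q1, q2}
A[wait U A[(a & ~wait) U wait]]: least fixpoint, start Z0 = Sat(A[(a & ~wait) U wait]) = {q1, q2}, add states in Sat(wait) with every successor in Z. Already a fixed point.
Sat(A[wait U A[(a & ~wait) U wait]]) = {q1, q2}
|Sat(A[wait U A[(a & ~wait) U wait]])| = |{q1, q2}| = 2.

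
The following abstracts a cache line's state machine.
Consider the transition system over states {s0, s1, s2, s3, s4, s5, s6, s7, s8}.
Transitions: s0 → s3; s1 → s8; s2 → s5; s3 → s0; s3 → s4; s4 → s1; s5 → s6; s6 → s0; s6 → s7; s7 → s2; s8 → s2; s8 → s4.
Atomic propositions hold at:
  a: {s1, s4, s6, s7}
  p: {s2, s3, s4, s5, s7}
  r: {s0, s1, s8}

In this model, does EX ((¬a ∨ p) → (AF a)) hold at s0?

No

Sat(¬a) = {s0, s2, s3, s5, s8}
Sat(¬a ∨ p) = {s0, s2, s3, s4, s5, s7, s8}
AF a: least fixpoint, start Z0 = {s1, s4, s6, s7}, add states with every successor in Z. Z1 = {s1, s4, s5, s6, s7}; Z2 = {s1, s2, s4, s5, s6, s7}; Z3 = {s1, s2, s4, s5, s6, s7, s8}; fixed.
Sat(AF a) = {s1, s2, s4, s5, s6, s7, s8}
Sat((¬a ∨ p) → (AF a)) = {s1, s2, s4, s5, s6, s7, s8}
Sat(EX ((¬a ∨ p) → (AF a))) = {s : some successor in {s1, s2, s4, s5, s6, s7, s8}} = {s1, s2, s3, s4, s5, s6, s7, s8}
s0 ∉ Sat(EX ((¬a ∨ p) → (AF a))) = {s1, s2, s3, s4, s5, s6, s7, s8}, so the formula does not hold at s0.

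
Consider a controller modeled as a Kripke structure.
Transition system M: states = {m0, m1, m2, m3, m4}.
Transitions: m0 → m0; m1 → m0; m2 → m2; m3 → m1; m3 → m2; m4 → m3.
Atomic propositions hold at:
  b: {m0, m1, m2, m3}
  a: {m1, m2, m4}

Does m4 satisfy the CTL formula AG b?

No

AG b: greatest fixpoint, start Z0 = {m0, m1, m2, m3}, keep only states in Sat with every successor in Z. Already a fixed point.
Sat(AG b) = {m0, m1, m2, m3}
m4 ∉ Sat(AG b) = {m0, m1, m2, m3}, so the formula does not hold at m4.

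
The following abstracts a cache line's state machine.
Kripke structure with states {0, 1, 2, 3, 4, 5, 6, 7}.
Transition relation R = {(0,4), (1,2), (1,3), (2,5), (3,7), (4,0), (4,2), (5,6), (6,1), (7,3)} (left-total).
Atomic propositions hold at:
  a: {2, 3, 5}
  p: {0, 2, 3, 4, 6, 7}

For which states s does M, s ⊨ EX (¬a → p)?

{0, 1, 2, 3, 4, 5, 7}

Sat(¬a) = {0, 1, 4, 6, 7}
Sat(¬a → p) = {0, 2, 3, 4, 5, 6, 7}
Sat(EX (¬a → p)) = {s : some successor in {0, 2, 3, 4, 5, 6, 7}} = {0, 1, 2, 3, 4, 5, 7}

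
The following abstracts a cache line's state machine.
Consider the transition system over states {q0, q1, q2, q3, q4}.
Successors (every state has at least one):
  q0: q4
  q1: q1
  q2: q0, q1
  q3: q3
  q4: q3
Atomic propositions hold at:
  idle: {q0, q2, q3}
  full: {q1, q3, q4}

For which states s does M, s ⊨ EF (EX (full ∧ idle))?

Sat(full ∧ idle) = {q3}
Sat(EX (full ∧ idle)) = {s : some successor in {q3}} = {q3, q4}
EF (EX (full ∧ idle)): least fixpoint, start Z0 = {q3, q4}, add states with some successor in Z. Z1 = {q0, q3, q4}; Z2 = {q0, q2, q3, q4}; fixed.
Sat(EF (EX (full ∧ idle))) = {q0, q2, q3, q4}

{q0, q2, q3, q4}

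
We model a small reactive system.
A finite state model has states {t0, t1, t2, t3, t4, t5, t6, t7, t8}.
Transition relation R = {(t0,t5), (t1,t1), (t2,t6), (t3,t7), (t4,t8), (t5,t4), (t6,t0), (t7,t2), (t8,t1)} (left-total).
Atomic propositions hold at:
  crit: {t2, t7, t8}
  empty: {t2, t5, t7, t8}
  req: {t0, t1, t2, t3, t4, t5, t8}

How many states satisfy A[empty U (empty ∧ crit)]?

Sat(empty ∧ crit) = {t2, t7, t8}
A[empty U (empty ∧ crit)]: least fixpoint, start Z0 = Sat((empty ∧ crit)) = {t2, t7, t8}, add states in Sat(empty) with every successor in Z. Already a fixed point.
Sat(A[empty U (empty ∧ crit)]) = {t2, t7, t8}
|Sat(A[empty U (empty ∧ crit)])| = |{t2, t7, t8}| = 3.

3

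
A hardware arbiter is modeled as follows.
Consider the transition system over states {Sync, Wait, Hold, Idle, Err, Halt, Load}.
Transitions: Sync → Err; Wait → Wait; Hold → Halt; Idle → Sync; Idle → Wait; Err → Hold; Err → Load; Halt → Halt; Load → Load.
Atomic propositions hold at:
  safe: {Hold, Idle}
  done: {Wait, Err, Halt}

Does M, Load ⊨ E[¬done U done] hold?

Sat(¬done) = {Sync, Hold, Idle, Load}
E[¬done U done]: least fixpoint, start Z0 = Sat(done) = {Wait, Err, Halt}, add states in Sat(¬done) with some successor in Z. Z1 = {Sync, Wait, Hold, Idle, Err, Halt}; fixed.
Sat(E[¬done U done]) = {Sync, Wait, Hold, Idle, Err, Halt}
Load ∉ Sat(E[¬done U done]) = {Sync, Wait, Hold, Idle, Err, Halt}, so the formula does not hold at Load.

No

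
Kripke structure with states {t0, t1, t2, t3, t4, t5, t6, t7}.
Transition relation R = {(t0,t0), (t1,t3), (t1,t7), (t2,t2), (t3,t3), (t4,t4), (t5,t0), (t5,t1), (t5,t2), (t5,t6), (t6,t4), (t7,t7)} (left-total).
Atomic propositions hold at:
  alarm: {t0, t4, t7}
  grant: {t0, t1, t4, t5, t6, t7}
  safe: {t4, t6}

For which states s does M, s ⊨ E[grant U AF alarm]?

AF alarm: least fixpoint, start Z0 = {t0, t4, t7}, add states with every successor in Z. Z1 = {t0, t4, t6, t7}; fixed.
Sat(AF alarm) = {t0, t4, t6, t7}
E[grant U AF alarm]: least fixpoint, start Z0 = Sat(AF alarm) = {t0, t4, t6, t7}, add states in Sat(grant) with some successor in Z. Z1 = {t0, t1, t4, t5, t6, t7}; fixed.
Sat(E[grant U AF alarm]) = {t0, t1, t4, t5, t6, t7}

{t0, t1, t4, t5, t6, t7}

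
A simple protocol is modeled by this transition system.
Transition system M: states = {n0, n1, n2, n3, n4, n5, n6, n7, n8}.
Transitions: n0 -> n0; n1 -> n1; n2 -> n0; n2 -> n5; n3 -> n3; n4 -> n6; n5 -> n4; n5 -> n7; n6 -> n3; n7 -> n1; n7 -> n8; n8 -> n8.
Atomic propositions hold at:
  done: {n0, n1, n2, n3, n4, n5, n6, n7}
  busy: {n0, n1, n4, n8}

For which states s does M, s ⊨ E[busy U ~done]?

Sat(~done) = {n8}
E[busy U ~done]: least fixpoint, start Z0 = Sat(~done) = {n8}, add states in Sat(busy) with some successor in Z. Already a fixed point.
Sat(E[busy U ~done]) = {n8}

{n8}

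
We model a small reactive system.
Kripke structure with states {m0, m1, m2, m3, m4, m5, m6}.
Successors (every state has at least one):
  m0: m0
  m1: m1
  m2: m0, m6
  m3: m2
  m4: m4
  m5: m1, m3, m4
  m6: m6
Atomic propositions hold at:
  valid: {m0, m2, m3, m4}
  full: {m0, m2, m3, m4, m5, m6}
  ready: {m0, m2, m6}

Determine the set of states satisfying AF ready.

AF ready: least fixpoint, start Z0 = {m0, m2, m6}, add states with every successor in Z. Z1 = {m0, m2, m3, m6}; fixed.
Sat(AF ready) = {m0, m2, m3, m6}

{m0, m2, m3, m6}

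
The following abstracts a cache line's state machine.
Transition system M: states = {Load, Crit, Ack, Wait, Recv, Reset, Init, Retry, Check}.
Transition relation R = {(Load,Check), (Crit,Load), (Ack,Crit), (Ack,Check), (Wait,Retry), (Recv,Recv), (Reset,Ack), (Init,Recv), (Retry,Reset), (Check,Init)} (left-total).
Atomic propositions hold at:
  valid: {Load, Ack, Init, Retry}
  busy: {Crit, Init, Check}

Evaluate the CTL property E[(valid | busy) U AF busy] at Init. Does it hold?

Sat(valid | busy) = {Load, Crit, Ack, Init, Retry, Check}
AF busy: least fixpoint, start Z0 = {Crit, Init, Check}, add states with every successor in Z. Z1 = {Load, Crit, Ack, Init, Check}; Z2 = {Load, Crit, Ack, Reset, Init, Check}; Z3 = {Load, Crit, Ack, Reset, Init, Retry, Check}; Z4 = {Load, Crit, Ack, Wait, Reset, Init, Retry, Check}; fixed.
Sat(AF busy) = {Load, Crit, Ack, Wait, Reset, Init, Retry, Check}
E[(valid | busy) U AF busy]: least fixpoint, start Z0 = Sat(AF busy) = {Load, Crit, Ack, Wait, Reset, Init, Retry, Check}, add states in Sat(valid | busy) with some successor in Z. Already a fixed point.
Sat(E[(valid | busy) U AF busy]) = {Load, Crit, Ack, Wait, Reset, Init, Retry, Check}
Init ∈ Sat(E[(valid | busy) U AF busy]) = {Load, Crit, Ack, Wait, Reset, Init, Retry, Check}, so the formula holds at Init.

Yes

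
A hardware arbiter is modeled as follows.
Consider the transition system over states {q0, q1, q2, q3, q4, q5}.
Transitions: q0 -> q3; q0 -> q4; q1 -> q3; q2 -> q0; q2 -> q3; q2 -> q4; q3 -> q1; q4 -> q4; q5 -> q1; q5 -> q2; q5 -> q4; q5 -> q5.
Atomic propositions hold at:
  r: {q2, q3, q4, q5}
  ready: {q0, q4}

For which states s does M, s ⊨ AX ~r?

Sat(~r) = {q0, q1}
Sat(AX ~r) = {s : every successor in {q0, q1}} = {q3}

{q3}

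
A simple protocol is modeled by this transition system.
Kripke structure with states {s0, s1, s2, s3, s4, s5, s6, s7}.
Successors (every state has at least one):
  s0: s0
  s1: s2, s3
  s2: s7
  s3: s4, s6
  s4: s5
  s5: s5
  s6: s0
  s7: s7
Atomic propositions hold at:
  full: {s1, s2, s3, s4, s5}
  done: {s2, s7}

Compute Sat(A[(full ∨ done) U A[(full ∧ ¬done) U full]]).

Sat(full ∨ done) = {s1, s2, s3, s4, s5, s7}
Sat(¬done) = {s0, s1, s3, s4, s5, s6}
Sat(full ∧ ¬done) = {s1, s3, s4, s5}
A[(full ∧ ¬done) U full]: least fixpoint, start Z0 = Sat(full) = {s1, s2, s3, s4, s5}, add states in Sat(full ∧ ¬done) with every successor in Z. Already a fixed point.
Sat(A[(full ∧ ¬done) U full]) = {s1, s2, s3, s4, s5}
A[(full ∨ done) U A[(full ∧ ¬done) U full]]: least fixpoint, start Z0 = Sat(A[(full ∧ ¬done) U full]) = {s1, s2, s3, s4, s5}, add states in Sat(full ∨ done) with every successor in Z. Already a fixed point.
Sat(A[(full ∨ done) U A[(full ∧ ¬done) U full]]) = {s1, s2, s3, s4, s5}

{s1, s2, s3, s4, s5}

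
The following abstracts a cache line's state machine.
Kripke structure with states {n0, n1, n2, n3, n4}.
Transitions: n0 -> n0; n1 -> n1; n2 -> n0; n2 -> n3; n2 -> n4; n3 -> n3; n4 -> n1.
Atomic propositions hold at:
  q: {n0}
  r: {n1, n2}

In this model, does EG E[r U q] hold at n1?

E[r U q]: least fixpoint, start Z0 = Sat(q) = {n0}, add states in Sat(r) with some successor in Z. Z1 = {n0, n2}; fixed.
Sat(E[r U q]) = {n0, n2}
EG E[r U q]: greatest fixpoint, start Z0 = {n0, n2}, keep only states in Sat with some successor in Z. Already a fixed point.
Sat(EG E[r U q]) = {n0, n2}
n1 ∉ Sat(EG E[r U q]) = {n0, n2}, so the formula does not hold at n1.

No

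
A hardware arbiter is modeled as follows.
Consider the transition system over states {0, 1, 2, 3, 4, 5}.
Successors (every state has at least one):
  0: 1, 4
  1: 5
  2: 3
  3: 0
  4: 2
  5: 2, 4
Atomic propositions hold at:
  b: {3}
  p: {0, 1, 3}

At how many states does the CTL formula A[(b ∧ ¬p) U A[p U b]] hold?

1

Sat(¬p) = {2, 4, 5}
Sat(b ∧ ¬p) = ∅
A[p U b]: least fixpoint, start Z0 = Sat(b) = {3}, add states in Sat(p) with every successor in Z. Already a fixed point.
Sat(A[p U b]) = {3}
A[(b ∧ ¬p) U A[p U b]]: least fixpoint, start Z0 = Sat(A[p U b]) = {3}, add states in Sat(b ∧ ¬p) with every successor in Z. Already a fixed point.
Sat(A[(b ∧ ¬p) U A[p U b]]) = {3}
|Sat(A[(b ∧ ¬p) U A[p U b]])| = |{3}| = 1.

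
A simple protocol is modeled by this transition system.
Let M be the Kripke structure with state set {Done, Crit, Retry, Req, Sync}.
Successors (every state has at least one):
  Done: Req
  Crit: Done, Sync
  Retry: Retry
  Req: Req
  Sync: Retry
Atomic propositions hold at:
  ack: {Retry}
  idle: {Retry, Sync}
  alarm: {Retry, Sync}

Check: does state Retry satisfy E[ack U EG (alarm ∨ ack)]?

Yes

Sat(alarm ∨ ack) = {Retry, Sync}
EG (alarm ∨ ack): greatest fixpoint, start Z0 = {Retry, Sync}, keep only states in Sat with some successor in Z. Already a fixed point.
Sat(EG (alarm ∨ ack)) = {Retry, Sync}
E[ack U EG (alarm ∨ ack)]: least fixpoint, start Z0 = Sat(EG (alarm ∨ ack)) = {Retry, Sync}, add states in Sat(ack) with some successor in Z. Already a fixed point.
Sat(E[ack U EG (alarm ∨ ack)]) = {Retry, Sync}
Retry ∈ Sat(E[ack U EG (alarm ∨ ack)]) = {Retry, Sync}, so the formula holds at Retry.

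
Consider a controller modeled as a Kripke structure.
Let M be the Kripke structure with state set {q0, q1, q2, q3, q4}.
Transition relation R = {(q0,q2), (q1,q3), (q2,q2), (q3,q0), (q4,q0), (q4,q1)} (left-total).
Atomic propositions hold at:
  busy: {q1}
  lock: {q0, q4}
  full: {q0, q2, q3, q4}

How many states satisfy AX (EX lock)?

1

Sat(EX lock) = {s : some successor in {q0, q4}} = {q3, q4}
Sat(AX (EX lock)) = {s : every successor in {q3, q4}} = {q1}
|Sat(AX (EX lock))| = |{q1}| = 1.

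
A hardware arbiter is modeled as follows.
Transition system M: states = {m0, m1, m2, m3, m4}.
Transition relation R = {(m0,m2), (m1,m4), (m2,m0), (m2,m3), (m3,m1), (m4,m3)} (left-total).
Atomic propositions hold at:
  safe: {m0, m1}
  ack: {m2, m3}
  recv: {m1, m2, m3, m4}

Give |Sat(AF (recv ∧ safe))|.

Sat(recv ∧ safe) = {m1}
AF (recv ∧ safe): least fixpoint, start Z0 = {m1}, add states with every successor in Z. Z1 = {m1, m3}; Z2 = {m1, m3, m4}; fixed.
Sat(AF (recv ∧ safe)) = {m1, m3, m4}
|Sat(AF (recv ∧ safe))| = |{m1, m3, m4}| = 3.

3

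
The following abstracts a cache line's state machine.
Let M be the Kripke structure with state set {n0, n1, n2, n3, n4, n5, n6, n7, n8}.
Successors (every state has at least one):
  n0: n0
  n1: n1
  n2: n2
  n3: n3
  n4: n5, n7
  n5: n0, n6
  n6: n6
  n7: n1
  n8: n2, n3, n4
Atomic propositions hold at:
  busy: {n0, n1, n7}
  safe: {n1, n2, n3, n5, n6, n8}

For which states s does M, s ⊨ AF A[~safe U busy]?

{n0, n1, n7}

Sat(~safe) = {n0, n4, n7}
A[~safe U busy]: least fixpoint, start Z0 = Sat(busy) = {n0, n1, n7}, add states in Sat(~safe) with every successor in Z. Already a fixed point.
Sat(A[~safe U busy]) = {n0, n1, n7}
AF A[~safe U busy]: least fixpoint, start Z0 = {n0, n1, n7}, add states with every successor in Z. Already a fixed point.
Sat(AF A[~safe U busy]) = {n0, n1, n7}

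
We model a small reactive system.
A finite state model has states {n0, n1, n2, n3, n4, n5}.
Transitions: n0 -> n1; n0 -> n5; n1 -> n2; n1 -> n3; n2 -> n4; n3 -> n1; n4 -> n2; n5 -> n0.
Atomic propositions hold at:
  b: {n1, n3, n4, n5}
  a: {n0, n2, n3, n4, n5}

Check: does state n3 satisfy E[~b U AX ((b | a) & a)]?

No

Sat(~b) = {n0, n2}
Sat(b | a) = {n0, n1, n2, n3, n4, n5}
Sat((b | a) & a) = {n0, n2, n3, n4, n5}
Sat(AX ((b | a) & a)) = {s : every successor in {n0, n2, n3, n4, n5}} = {n1, n2, n4, n5}
E[~b U AX ((b | a) & a)]: least fixpoint, start Z0 = Sat(AX ((b | a) & a)) = {n1, n2, n4, n5}, add states in Sat(~b) with some successor in Z. Z1 = {n0, n1, n2, n4, n5}; fixed.
Sat(E[~b U AX ((b | a) & a)]) = {n0, n1, n2, n4, n5}
n3 ∉ Sat(E[~b U AX ((b | a) & a)]) = {n0, n1, n2, n4, n5}, so the formula does not hold at n3.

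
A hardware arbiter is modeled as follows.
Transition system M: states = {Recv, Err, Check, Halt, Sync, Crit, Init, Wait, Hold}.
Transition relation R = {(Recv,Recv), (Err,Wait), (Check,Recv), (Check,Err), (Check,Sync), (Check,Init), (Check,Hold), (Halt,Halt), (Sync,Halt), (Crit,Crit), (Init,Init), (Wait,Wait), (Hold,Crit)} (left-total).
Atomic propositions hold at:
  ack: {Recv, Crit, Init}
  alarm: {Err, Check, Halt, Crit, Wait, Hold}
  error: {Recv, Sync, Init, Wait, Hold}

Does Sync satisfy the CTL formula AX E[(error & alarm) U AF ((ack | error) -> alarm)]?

Sat(error & alarm) = {Wait, Hold}
Sat(ack | error) = {Recv, Sync, Crit, Init, Wait, Hold}
Sat((ack | error) -> alarm) = {Err, Check, Halt, Crit, Wait, Hold}
AF ((ack | error) -> alarm): least fixpoint, start Z0 = {Err, Check, Halt, Crit, Wait, Hold}, add states with every successor in Z. Z1 = {Err, Check, Halt, Sync, Crit, Wait, Hold}; fixed.
Sat(AF ((ack | error) -> alarm)) = {Err, Check, Halt, Sync, Crit, Wait, Hold}
E[(error & alarm) U AF ((ack | error) -> alarm)]: least fixpoint, start Z0 = Sat(AF ((ack | error) -> alarm)) = {Err, Check, Halt, Sync, Crit, Wait, Hold}, add states in Sat(error & alarm) with some successor in Z. Already a fixed point.
Sat(E[(error & alarm) U AF ((ack | error) -> alarm)]) = {Err, Check, Halt, Sync, Crit, Wait, Hold}
Sat(AX E[(error & alarm) U AF ((ack | error) -> alarm)]) = {s : every successor in {Err, Check, Halt, Sync, Crit, Wait, Hold}} = {Err, Halt, Sync, Crit, Wait, Hold}
Sync ∈ Sat(AX E[(error & alarm) U AF ((ack | error) -> alarm)]) = {Err, Halt, Sync, Crit, Wait, Hold}, so the formula holds at Sync.

Yes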